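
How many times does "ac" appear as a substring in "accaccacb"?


Searching for "ac" in "accaccacb"
Scanning each position:
  Position 0: "ac" => MATCH
  Position 1: "cc" => no
  Position 2: "ca" => no
  Position 3: "ac" => MATCH
  Position 4: "cc" => no
  Position 5: "ca" => no
  Position 6: "ac" => MATCH
  Position 7: "cb" => no
Total occurrences: 3

3


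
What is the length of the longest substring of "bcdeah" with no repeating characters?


Input: "bcdeah"
Sliding window (track last position of each char):
  Position 0 ('b'): window [0,0] length 1 -- new best
  Position 1 ('c'): window [0,1] length 2 -- new best
  Position 2 ('d'): window [0,2] length 3 -- new best
  Position 3 ('e'): window [0,3] length 4 -- new best
  Position 4 ('a'): window [0,4] length 5 -- new best
  Position 5 ('h'): window [0,5] length 6 -- new best
Longest substring with no repeats: "bcdeah" with length 6

6


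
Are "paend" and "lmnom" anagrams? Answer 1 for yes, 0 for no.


Strings: "paend", "lmnom"
Sorted first:  adenp
Sorted second: lmmno
Differ at position 0: 'a' vs 'l' => not anagrams

0


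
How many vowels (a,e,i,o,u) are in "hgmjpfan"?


Input: hgmjpfan
Checking each character:
  'h' at position 0: consonant
  'g' at position 1: consonant
  'm' at position 2: consonant
  'j' at position 3: consonant
  'p' at position 4: consonant
  'f' at position 5: consonant
  'a' at position 6: vowel (running total: 1)
  'n' at position 7: consonant
Total vowels: 1

1


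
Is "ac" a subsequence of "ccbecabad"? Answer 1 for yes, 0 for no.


Check if "ac" is a subsequence of "ccbecabad"
Greedy scan:
  Position 0 ('c'): no match needed
  Position 1 ('c'): no match needed
  Position 2 ('b'): no match needed
  Position 3 ('e'): no match needed
  Position 4 ('c'): no match needed
  Position 5 ('a'): matches sub[0] = 'a'
  Position 6 ('b'): no match needed
  Position 7 ('a'): no match needed
  Position 8 ('d'): no match needed
Only matched 1/2 characters => not a subsequence

0


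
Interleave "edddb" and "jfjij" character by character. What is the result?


Interleaving "edddb" and "jfjij":
  Position 0: 'e' from first, 'j' from second => "ej"
  Position 1: 'd' from first, 'f' from second => "df"
  Position 2: 'd' from first, 'j' from second => "dj"
  Position 3: 'd' from first, 'i' from second => "di"
  Position 4: 'b' from first, 'j' from second => "bj"
Result: ejdfdjdibj

ejdfdjdibj


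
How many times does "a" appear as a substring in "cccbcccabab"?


Searching for "a" in "cccbcccabab"
Scanning each position:
  Position 0: "c" => no
  Position 1: "c" => no
  Position 2: "c" => no
  Position 3: "b" => no
  Position 4: "c" => no
  Position 5: "c" => no
  Position 6: "c" => no
  Position 7: "a" => MATCH
  Position 8: "b" => no
  Position 9: "a" => MATCH
  Position 10: "b" => no
Total occurrences: 2

2


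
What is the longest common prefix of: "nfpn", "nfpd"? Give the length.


Words: nfpn, nfpd
  Position 0: all 'n' => match
  Position 1: all 'f' => match
  Position 2: all 'p' => match
  Position 3: ('n', 'd') => mismatch, stop
LCP = "nfp" (length 3)

3


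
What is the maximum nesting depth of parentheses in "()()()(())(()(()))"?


Input: "()()()(())(()(()))"
Tracking depth:
  Position 0 '(': depth becomes 1
  Position 1 ')': depth becomes 0
  Position 2 '(': depth becomes 1
  Position 3 ')': depth becomes 0
  Position 4 '(': depth becomes 1
  Position 5 ')': depth becomes 0
  Position 6 '(': depth becomes 1
  Position 7 '(': depth becomes 2
  Position 8 ')': depth becomes 1
  Position 9 ')': depth becomes 0
  Position 10 '(': depth becomes 1
  Position 11 '(': depth becomes 2
  Position 12 ')': depth becomes 1
  Position 13 '(': depth becomes 2
  Position 14 '(': depth becomes 3
  Position 15 ')': depth becomes 2
  Position 16 ')': depth becomes 1
  Position 17 ')': depth becomes 0
Maximum depth reached: 3

3


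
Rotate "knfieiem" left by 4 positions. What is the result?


Input: "knfieiem", rotate left by 4
First 4 characters: "knfi"
Remaining characters: "eiem"
Concatenate remaining + first: "eiem" + "knfi" = "eiemknfi"

eiemknfi


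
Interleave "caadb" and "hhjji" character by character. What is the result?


Interleaving "caadb" and "hhjji":
  Position 0: 'c' from first, 'h' from second => "ch"
  Position 1: 'a' from first, 'h' from second => "ah"
  Position 2: 'a' from first, 'j' from second => "aj"
  Position 3: 'd' from first, 'j' from second => "dj"
  Position 4: 'b' from first, 'i' from second => "bi"
Result: chahajdjbi

chahajdjbi


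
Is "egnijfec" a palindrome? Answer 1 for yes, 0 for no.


Input: egnijfec
Reversed: cefjinge
  Compare pos 0 ('e') with pos 7 ('c'): MISMATCH
  Compare pos 1 ('g') with pos 6 ('e'): MISMATCH
  Compare pos 2 ('n') with pos 5 ('f'): MISMATCH
  Compare pos 3 ('i') with pos 4 ('j'): MISMATCH
Result: not a palindrome

0


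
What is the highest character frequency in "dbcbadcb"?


Input: dbcbadcb
Character counts:
  'a': 1
  'b': 3
  'c': 2
  'd': 2
Maximum frequency: 3

3


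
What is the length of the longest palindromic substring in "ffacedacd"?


Input: "ffacedacd"
Checking substrings for palindromes:
  [0:2] "ff" (len 2) => palindrome
Longest palindromic substring: "ff" with length 2

2


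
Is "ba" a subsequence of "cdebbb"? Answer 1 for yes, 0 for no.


Check if "ba" is a subsequence of "cdebbb"
Greedy scan:
  Position 0 ('c'): no match needed
  Position 1 ('d'): no match needed
  Position 2 ('e'): no match needed
  Position 3 ('b'): matches sub[0] = 'b'
  Position 4 ('b'): no match needed
  Position 5 ('b'): no match needed
Only matched 1/2 characters => not a subsequence

0


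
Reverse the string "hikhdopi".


Input: hikhdopi
Reading characters right to left:
  Position 7: 'i'
  Position 6: 'p'
  Position 5: 'o'
  Position 4: 'd'
  Position 3: 'h'
  Position 2: 'k'
  Position 1: 'i'
  Position 0: 'h'
Reversed: ipodhkih

ipodhkih


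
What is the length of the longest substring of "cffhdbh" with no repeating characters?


Input: "cffhdbh"
Sliding window (track last position of each char):
  Position 0 ('c'): window [0,0] length 1 -- new best
  Position 1 ('f'): window [0,1] length 2 -- new best
  Position 2 ('f'): repeat (last at 1), move window start to 2
  Position 2 ('f'): window [2,2] length 1
  Position 3 ('h'): window [2,3] length 2
  Position 4 ('d'): window [2,4] length 3 -- new best
  Position 5 ('b'): window [2,5] length 4 -- new best
  Position 6 ('h'): repeat (last at 3), move window start to 4
  Position 6 ('h'): window [4,6] length 3
Longest substring with no repeats: "fhdb" with length 4

4


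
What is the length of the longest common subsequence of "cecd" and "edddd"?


LCS of "cecd" and "edddd"
DP table:
           e    d    d    d    d
      0    0    0    0    0    0
  c   0    0    0    0    0    0
  e   0    1    1    1    1    1
  c   0    1    1    1    1    1
  d   0    1    2    2    2    2
LCS length = dp[4][5] = 2

2


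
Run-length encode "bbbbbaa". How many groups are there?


Input: bbbbbaa
Scanning for consecutive runs:
  Group 1: 'b' x 5 (positions 0-4)
  Group 2: 'a' x 2 (positions 5-6)
Total groups: 2

2


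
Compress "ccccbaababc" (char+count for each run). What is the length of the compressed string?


Input: ccccbaababc
Runs:
  'c' x 4 => "c4"
  'b' x 1 => "b1"
  'a' x 2 => "a2"
  'b' x 1 => "b1"
  'a' x 1 => "a1"
  'b' x 1 => "b1"
  'c' x 1 => "c1"
Compressed: "c4b1a2b1a1b1c1"
Compressed length: 14

14


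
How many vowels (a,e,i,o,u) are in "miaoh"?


Input: miaoh
Checking each character:
  'm' at position 0: consonant
  'i' at position 1: vowel (running total: 1)
  'a' at position 2: vowel (running total: 2)
  'o' at position 3: vowel (running total: 3)
  'h' at position 4: consonant
Total vowels: 3

3


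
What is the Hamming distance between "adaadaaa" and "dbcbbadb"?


Comparing "adaadaaa" and "dbcbbadb" position by position:
  Position 0: 'a' vs 'd' => differ
  Position 1: 'd' vs 'b' => differ
  Position 2: 'a' vs 'c' => differ
  Position 3: 'a' vs 'b' => differ
  Position 4: 'd' vs 'b' => differ
  Position 5: 'a' vs 'a' => same
  Position 6: 'a' vs 'd' => differ
  Position 7: 'a' vs 'b' => differ
Total differences (Hamming distance): 7

7


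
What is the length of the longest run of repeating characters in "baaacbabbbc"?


Input: "baaacbabbbc"
Scanning for longest run:
  Position 1 ('a'): new char, reset run to 1
  Position 2 ('a'): continues run of 'a', length=2
  Position 3 ('a'): continues run of 'a', length=3
  Position 4 ('c'): new char, reset run to 1
  Position 5 ('b'): new char, reset run to 1
  Position 6 ('a'): new char, reset run to 1
  Position 7 ('b'): new char, reset run to 1
  Position 8 ('b'): continues run of 'b', length=2
  Position 9 ('b'): continues run of 'b', length=3
  Position 10 ('c'): new char, reset run to 1
Longest run: 'a' with length 3

3


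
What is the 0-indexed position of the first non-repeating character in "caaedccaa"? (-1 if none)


Input: caaedccaa
Character frequencies:
  'a': 4
  'c': 3
  'd': 1
  'e': 1
Scanning left to right for freq == 1:
  Position 0 ('c'): freq=3, skip
  Position 1 ('a'): freq=4, skip
  Position 2 ('a'): freq=4, skip
  Position 3 ('e'): unique! => answer = 3

3


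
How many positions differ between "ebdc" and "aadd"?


Comparing "ebdc" and "aadd" position by position:
  Position 0: 'e' vs 'a' => DIFFER
  Position 1: 'b' vs 'a' => DIFFER
  Position 2: 'd' vs 'd' => same
  Position 3: 'c' vs 'd' => DIFFER
Positions that differ: 3

3


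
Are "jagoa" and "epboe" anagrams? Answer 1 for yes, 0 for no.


Strings: "jagoa", "epboe"
Sorted first:  aagjo
Sorted second: beeop
Differ at position 0: 'a' vs 'b' => not anagrams

0


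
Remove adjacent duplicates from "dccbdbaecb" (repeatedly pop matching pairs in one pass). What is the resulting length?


Input: dccbdbaecb
Stack-based adjacent duplicate removal:
  Read 'd': push. Stack: d
  Read 'c': push. Stack: dc
  Read 'c': matches stack top 'c' => pop. Stack: d
  Read 'b': push. Stack: db
  Read 'd': push. Stack: dbd
  Read 'b': push. Stack: dbdb
  Read 'a': push. Stack: dbdba
  Read 'e': push. Stack: dbdbae
  Read 'c': push. Stack: dbdbaec
  Read 'b': push. Stack: dbdbaecb
Final stack: "dbdbaecb" (length 8)

8


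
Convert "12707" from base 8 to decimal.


Input: "12707" in base 8
Positional expansion:
  Digit '1' (value 1) x 8^4 = 4096
  Digit '2' (value 2) x 8^3 = 1024
  Digit '7' (value 7) x 8^2 = 448
  Digit '0' (value 0) x 8^1 = 0
  Digit '7' (value 7) x 8^0 = 7
Sum = 5575

5575


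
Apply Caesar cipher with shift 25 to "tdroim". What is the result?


Caesar cipher: shift "tdroim" by 25
  't' (pos 19) + 25 = pos 18 = 's'
  'd' (pos 3) + 25 = pos 2 = 'c'
  'r' (pos 17) + 25 = pos 16 = 'q'
  'o' (pos 14) + 25 = pos 13 = 'n'
  'i' (pos 8) + 25 = pos 7 = 'h'
  'm' (pos 12) + 25 = pos 11 = 'l'
Result: scqnhl

scqnhl


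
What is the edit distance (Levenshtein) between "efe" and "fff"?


Computing edit distance: "efe" -> "fff"
DP table:
           f    f    f
      0    1    2    3
  e   1    1    2    3
  f   2    1    1    2
  e   3    2    2    2
Edit distance = dp[3][3] = 2

2


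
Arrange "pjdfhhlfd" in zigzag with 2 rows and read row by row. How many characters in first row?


Zigzag "pjdfhhlfd" into 2 rows:
Placing characters:
  'p' => row 0
  'j' => row 1
  'd' => row 0
  'f' => row 1
  'h' => row 0
  'h' => row 1
  'l' => row 0
  'f' => row 1
  'd' => row 0
Rows:
  Row 0: "pdhld"
  Row 1: "jfhf"
First row length: 5

5


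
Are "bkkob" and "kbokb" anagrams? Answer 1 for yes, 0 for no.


Strings: "bkkob", "kbokb"
Sorted first:  bbkko
Sorted second: bbkko
Sorted forms match => anagrams

1


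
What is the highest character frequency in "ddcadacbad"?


Input: ddcadacbad
Character counts:
  'a': 3
  'b': 1
  'c': 2
  'd': 4
Maximum frequency: 4

4


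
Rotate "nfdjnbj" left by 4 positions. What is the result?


Input: "nfdjnbj", rotate left by 4
First 4 characters: "nfdj"
Remaining characters: "nbj"
Concatenate remaining + first: "nbj" + "nfdj" = "nbjnfdj"

nbjnfdj


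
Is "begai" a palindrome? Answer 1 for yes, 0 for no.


Input: begai
Reversed: iageb
  Compare pos 0 ('b') with pos 4 ('i'): MISMATCH
  Compare pos 1 ('e') with pos 3 ('a'): MISMATCH
Result: not a palindrome

0


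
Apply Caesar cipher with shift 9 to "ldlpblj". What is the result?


Caesar cipher: shift "ldlpblj" by 9
  'l' (pos 11) + 9 = pos 20 = 'u'
  'd' (pos 3) + 9 = pos 12 = 'm'
  'l' (pos 11) + 9 = pos 20 = 'u'
  'p' (pos 15) + 9 = pos 24 = 'y'
  'b' (pos 1) + 9 = pos 10 = 'k'
  'l' (pos 11) + 9 = pos 20 = 'u'
  'j' (pos 9) + 9 = pos 18 = 's'
Result: umuykus

umuykus


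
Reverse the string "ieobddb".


Input: ieobddb
Reading characters right to left:
  Position 6: 'b'
  Position 5: 'd'
  Position 4: 'd'
  Position 3: 'b'
  Position 2: 'o'
  Position 1: 'e'
  Position 0: 'i'
Reversed: bddboei

bddboei


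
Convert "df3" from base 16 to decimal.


Input: "df3" in base 16
Positional expansion:
  Digit 'd' (value 13) x 16^2 = 3328
  Digit 'f' (value 15) x 16^1 = 240
  Digit '3' (value 3) x 16^0 = 3
Sum = 3571

3571


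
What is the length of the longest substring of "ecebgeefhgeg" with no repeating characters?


Input: "ecebgeefhgeg"
Sliding window (track last position of each char):
  Position 0 ('e'): window [0,0] length 1 -- new best
  Position 1 ('c'): window [0,1] length 2 -- new best
  Position 2 ('e'): repeat (last at 0), move window start to 1
  Position 2 ('e'): window [1,2] length 2
  Position 3 ('b'): window [1,3] length 3 -- new best
  Position 4 ('g'): window [1,4] length 4 -- new best
  Position 5 ('e'): repeat (last at 2), move window start to 3
  Position 5 ('e'): window [3,5] length 3
  Position 6 ('e'): repeat (last at 5), move window start to 6
  Position 6 ('e'): window [6,6] length 1
  Position 7 ('f'): window [6,7] length 2
  Position 8 ('h'): window [6,8] length 3
  Position 9 ('g'): window [6,9] length 4
  Position 10 ('e'): repeat (last at 6), move window start to 7
  Position 10 ('e'): window [7,10] length 4
  Position 11 ('g'): repeat (last at 9), move window start to 10
  Position 11 ('g'): window [10,11] length 2
Longest substring with no repeats: "cebg" with length 4

4


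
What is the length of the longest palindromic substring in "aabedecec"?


Input: "aabedecec"
Checking substrings for palindromes:
  [3:6] "ede" (len 3) => palindrome
  [5:8] "ece" (len 3) => palindrome
  [6:9] "cec" (len 3) => palindrome
  [0:2] "aa" (len 2) => palindrome
Longest palindromic substring: "ede" with length 3

3


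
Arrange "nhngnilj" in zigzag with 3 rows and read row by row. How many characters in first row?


Zigzag "nhngnilj" into 3 rows:
Placing characters:
  'n' => row 0
  'h' => row 1
  'n' => row 2
  'g' => row 1
  'n' => row 0
  'i' => row 1
  'l' => row 2
  'j' => row 1
Rows:
  Row 0: "nn"
  Row 1: "hgij"
  Row 2: "nl"
First row length: 2

2


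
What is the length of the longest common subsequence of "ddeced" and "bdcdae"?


LCS of "ddeced" and "bdcdae"
DP table:
           b    d    c    d    a    e
      0    0    0    0    0    0    0
  d   0    0    1    1    1    1    1
  d   0    0    1    1    2    2    2
  e   0    0    1    1    2    2    3
  c   0    0    1    2    2    2    3
  e   0    0    1    2    2    2    3
  d   0    0    1    2    3    3    3
LCS length = dp[6][6] = 3

3


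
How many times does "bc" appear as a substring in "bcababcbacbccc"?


Searching for "bc" in "bcababcbacbccc"
Scanning each position:
  Position 0: "bc" => MATCH
  Position 1: "ca" => no
  Position 2: "ab" => no
  Position 3: "ba" => no
  Position 4: "ab" => no
  Position 5: "bc" => MATCH
  Position 6: "cb" => no
  Position 7: "ba" => no
  Position 8: "ac" => no
  Position 9: "cb" => no
  Position 10: "bc" => MATCH
  Position 11: "cc" => no
  Position 12: "cc" => no
Total occurrences: 3

3


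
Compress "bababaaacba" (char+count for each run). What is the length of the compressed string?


Input: bababaaacba
Runs:
  'b' x 1 => "b1"
  'a' x 1 => "a1"
  'b' x 1 => "b1"
  'a' x 1 => "a1"
  'b' x 1 => "b1"
  'a' x 3 => "a3"
  'c' x 1 => "c1"
  'b' x 1 => "b1"
  'a' x 1 => "a1"
Compressed: "b1a1b1a1b1a3c1b1a1"
Compressed length: 18

18


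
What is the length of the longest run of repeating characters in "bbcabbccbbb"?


Input: "bbcabbccbbb"
Scanning for longest run:
  Position 1 ('b'): continues run of 'b', length=2
  Position 2 ('c'): new char, reset run to 1
  Position 3 ('a'): new char, reset run to 1
  Position 4 ('b'): new char, reset run to 1
  Position 5 ('b'): continues run of 'b', length=2
  Position 6 ('c'): new char, reset run to 1
  Position 7 ('c'): continues run of 'c', length=2
  Position 8 ('b'): new char, reset run to 1
  Position 9 ('b'): continues run of 'b', length=2
  Position 10 ('b'): continues run of 'b', length=3
Longest run: 'b' with length 3

3


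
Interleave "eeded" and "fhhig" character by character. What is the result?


Interleaving "eeded" and "fhhig":
  Position 0: 'e' from first, 'f' from second => "ef"
  Position 1: 'e' from first, 'h' from second => "eh"
  Position 2: 'd' from first, 'h' from second => "dh"
  Position 3: 'e' from first, 'i' from second => "ei"
  Position 4: 'd' from first, 'g' from second => "dg"
Result: efehdheidg

efehdheidg


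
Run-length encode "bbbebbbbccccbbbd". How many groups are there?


Input: bbbebbbbccccbbbd
Scanning for consecutive runs:
  Group 1: 'b' x 3 (positions 0-2)
  Group 2: 'e' x 1 (positions 3-3)
  Group 3: 'b' x 4 (positions 4-7)
  Group 4: 'c' x 4 (positions 8-11)
  Group 5: 'b' x 3 (positions 12-14)
  Group 6: 'd' x 1 (positions 15-15)
Total groups: 6

6


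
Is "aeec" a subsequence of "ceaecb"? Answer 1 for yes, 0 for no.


Check if "aeec" is a subsequence of "ceaecb"
Greedy scan:
  Position 0 ('c'): no match needed
  Position 1 ('e'): no match needed
  Position 2 ('a'): matches sub[0] = 'a'
  Position 3 ('e'): matches sub[1] = 'e'
  Position 4 ('c'): no match needed
  Position 5 ('b'): no match needed
Only matched 2/4 characters => not a subsequence

0


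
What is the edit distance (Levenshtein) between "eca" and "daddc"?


Computing edit distance: "eca" -> "daddc"
DP table:
           d    a    d    d    c
      0    1    2    3    4    5
  e   1    1    2    3    4    5
  c   2    2    2    3    4    4
  a   3    3    2    3    4    5
Edit distance = dp[3][5] = 5

5


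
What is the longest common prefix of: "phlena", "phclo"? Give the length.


Words: phlena, phclo
  Position 0: all 'p' => match
  Position 1: all 'h' => match
  Position 2: ('l', 'c') => mismatch, stop
LCP = "ph" (length 2)

2


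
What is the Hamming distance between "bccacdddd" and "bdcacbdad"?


Comparing "bccacdddd" and "bdcacbdad" position by position:
  Position 0: 'b' vs 'b' => same
  Position 1: 'c' vs 'd' => differ
  Position 2: 'c' vs 'c' => same
  Position 3: 'a' vs 'a' => same
  Position 4: 'c' vs 'c' => same
  Position 5: 'd' vs 'b' => differ
  Position 6: 'd' vs 'd' => same
  Position 7: 'd' vs 'a' => differ
  Position 8: 'd' vs 'd' => same
Total differences (Hamming distance): 3

3


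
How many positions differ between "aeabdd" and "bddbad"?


Comparing "aeabdd" and "bddbad" position by position:
  Position 0: 'a' vs 'b' => DIFFER
  Position 1: 'e' vs 'd' => DIFFER
  Position 2: 'a' vs 'd' => DIFFER
  Position 3: 'b' vs 'b' => same
  Position 4: 'd' vs 'a' => DIFFER
  Position 5: 'd' vs 'd' => same
Positions that differ: 4

4


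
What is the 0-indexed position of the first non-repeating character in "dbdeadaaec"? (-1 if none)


Input: dbdeadaaec
Character frequencies:
  'a': 3
  'b': 1
  'c': 1
  'd': 3
  'e': 2
Scanning left to right for freq == 1:
  Position 0 ('d'): freq=3, skip
  Position 1 ('b'): unique! => answer = 1

1


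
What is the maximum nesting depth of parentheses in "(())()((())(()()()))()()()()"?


Input: "(())()((())(()()()))()()()()"
Tracking depth:
  Position 0 '(': depth becomes 1
  Position 1 '(': depth becomes 2
  Position 2 ')': depth becomes 1
  Position 3 ')': depth becomes 0
  Position 4 '(': depth becomes 1
  Position 5 ')': depth becomes 0
  Position 6 '(': depth becomes 1
  Position 7 '(': depth becomes 2
  Position 8 '(': depth becomes 3
  Position 9 ')': depth becomes 2
  Position 10 ')': depth becomes 1
  Position 11 '(': depth becomes 2
  Position 12 '(': depth becomes 3
  Position 13 ')': depth becomes 2
  Position 14 '(': depth becomes 3
  Position 15 ')': depth becomes 2
  Position 16 '(': depth becomes 3
  Position 17 ')': depth becomes 2
  Position 18 ')': depth becomes 1
  Position 19 ')': depth becomes 0
  Position 20 '(': depth becomes 1
  Position 21 ')': depth becomes 0
  Position 22 '(': depth becomes 1
  Position 23 ')': depth becomes 0
  Position 24 '(': depth becomes 1
  Position 25 ')': depth becomes 0
  Position 26 '(': depth becomes 1
  Position 27 ')': depth becomes 0
Maximum depth reached: 3

3


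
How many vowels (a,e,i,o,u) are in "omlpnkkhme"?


Input: omlpnkkhme
Checking each character:
  'o' at position 0: vowel (running total: 1)
  'm' at position 1: consonant
  'l' at position 2: consonant
  'p' at position 3: consonant
  'n' at position 4: consonant
  'k' at position 5: consonant
  'k' at position 6: consonant
  'h' at position 7: consonant
  'm' at position 8: consonant
  'e' at position 9: vowel (running total: 2)
Total vowels: 2

2


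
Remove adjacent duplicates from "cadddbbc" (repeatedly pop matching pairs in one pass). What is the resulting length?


Input: cadddbbc
Stack-based adjacent duplicate removal:
  Read 'c': push. Stack: c
  Read 'a': push. Stack: ca
  Read 'd': push. Stack: cad
  Read 'd': matches stack top 'd' => pop. Stack: ca
  Read 'd': push. Stack: cad
  Read 'b': push. Stack: cadb
  Read 'b': matches stack top 'b' => pop. Stack: cad
  Read 'c': push. Stack: cadc
Final stack: "cadc" (length 4)

4


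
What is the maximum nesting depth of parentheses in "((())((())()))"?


Input: "((())((())()))"
Tracking depth:
  Position 0 '(': depth becomes 1
  Position 1 '(': depth becomes 2
  Position 2 '(': depth becomes 3
  Position 3 ')': depth becomes 2
  Position 4 ')': depth becomes 1
  Position 5 '(': depth becomes 2
  Position 6 '(': depth becomes 3
  Position 7 '(': depth becomes 4
  Position 8 ')': depth becomes 3
  Position 9 ')': depth becomes 2
  Position 10 '(': depth becomes 3
  Position 11 ')': depth becomes 2
  Position 12 ')': depth becomes 1
  Position 13 ')': depth becomes 0
Maximum depth reached: 4

4


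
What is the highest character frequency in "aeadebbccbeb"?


Input: aeadebbccbeb
Character counts:
  'a': 2
  'b': 4
  'c': 2
  'd': 1
  'e': 3
Maximum frequency: 4

4


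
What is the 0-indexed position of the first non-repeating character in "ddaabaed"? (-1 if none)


Input: ddaabaed
Character frequencies:
  'a': 3
  'b': 1
  'd': 3
  'e': 1
Scanning left to right for freq == 1:
  Position 0 ('d'): freq=3, skip
  Position 1 ('d'): freq=3, skip
  Position 2 ('a'): freq=3, skip
  Position 3 ('a'): freq=3, skip
  Position 4 ('b'): unique! => answer = 4

4


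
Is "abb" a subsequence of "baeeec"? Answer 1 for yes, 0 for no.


Check if "abb" is a subsequence of "baeeec"
Greedy scan:
  Position 0 ('b'): no match needed
  Position 1 ('a'): matches sub[0] = 'a'
  Position 2 ('e'): no match needed
  Position 3 ('e'): no match needed
  Position 4 ('e'): no match needed
  Position 5 ('c'): no match needed
Only matched 1/3 characters => not a subsequence

0


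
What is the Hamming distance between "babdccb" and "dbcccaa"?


Comparing "babdccb" and "dbcccaa" position by position:
  Position 0: 'b' vs 'd' => differ
  Position 1: 'a' vs 'b' => differ
  Position 2: 'b' vs 'c' => differ
  Position 3: 'd' vs 'c' => differ
  Position 4: 'c' vs 'c' => same
  Position 5: 'c' vs 'a' => differ
  Position 6: 'b' vs 'a' => differ
Total differences (Hamming distance): 6

6


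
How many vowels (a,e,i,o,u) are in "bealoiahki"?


Input: bealoiahki
Checking each character:
  'b' at position 0: consonant
  'e' at position 1: vowel (running total: 1)
  'a' at position 2: vowel (running total: 2)
  'l' at position 3: consonant
  'o' at position 4: vowel (running total: 3)
  'i' at position 5: vowel (running total: 4)
  'a' at position 6: vowel (running total: 5)
  'h' at position 7: consonant
  'k' at position 8: consonant
  'i' at position 9: vowel (running total: 6)
Total vowels: 6

6


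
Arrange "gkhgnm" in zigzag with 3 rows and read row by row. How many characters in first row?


Zigzag "gkhgnm" into 3 rows:
Placing characters:
  'g' => row 0
  'k' => row 1
  'h' => row 2
  'g' => row 1
  'n' => row 0
  'm' => row 1
Rows:
  Row 0: "gn"
  Row 1: "kgm"
  Row 2: "h"
First row length: 2

2


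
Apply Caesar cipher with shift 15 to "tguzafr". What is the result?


Caesar cipher: shift "tguzafr" by 15
  't' (pos 19) + 15 = pos 8 = 'i'
  'g' (pos 6) + 15 = pos 21 = 'v'
  'u' (pos 20) + 15 = pos 9 = 'j'
  'z' (pos 25) + 15 = pos 14 = 'o'
  'a' (pos 0) + 15 = pos 15 = 'p'
  'f' (pos 5) + 15 = pos 20 = 'u'
  'r' (pos 17) + 15 = pos 6 = 'g'
Result: ivjopug

ivjopug


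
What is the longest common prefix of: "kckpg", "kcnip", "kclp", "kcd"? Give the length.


Words: kckpg, kcnip, kclp, kcd
  Position 0: all 'k' => match
  Position 1: all 'c' => match
  Position 2: ('k', 'n', 'l', 'd') => mismatch, stop
LCP = "kc" (length 2)

2


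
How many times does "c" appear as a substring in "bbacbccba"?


Searching for "c" in "bbacbccba"
Scanning each position:
  Position 0: "b" => no
  Position 1: "b" => no
  Position 2: "a" => no
  Position 3: "c" => MATCH
  Position 4: "b" => no
  Position 5: "c" => MATCH
  Position 6: "c" => MATCH
  Position 7: "b" => no
  Position 8: "a" => no
Total occurrences: 3

3


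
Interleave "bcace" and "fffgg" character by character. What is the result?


Interleaving "bcace" and "fffgg":
  Position 0: 'b' from first, 'f' from second => "bf"
  Position 1: 'c' from first, 'f' from second => "cf"
  Position 2: 'a' from first, 'f' from second => "af"
  Position 3: 'c' from first, 'g' from second => "cg"
  Position 4: 'e' from first, 'g' from second => "eg"
Result: bfcfafcgeg

bfcfafcgeg


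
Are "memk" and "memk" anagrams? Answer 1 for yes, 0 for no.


Strings: "memk", "memk"
Sorted first:  ekmm
Sorted second: ekmm
Sorted forms match => anagrams

1


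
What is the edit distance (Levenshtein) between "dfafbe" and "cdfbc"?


Computing edit distance: "dfafbe" -> "cdfbc"
DP table:
           c    d    f    b    c
      0    1    2    3    4    5
  d   1    1    1    2    3    4
  f   2    2    2    1    2    3
  a   3    3    3    2    2    3
  f   4    4    4    3    3    3
  b   5    5    5    4    3    4
  e   6    6    6    5    4    4
Edit distance = dp[6][5] = 4

4


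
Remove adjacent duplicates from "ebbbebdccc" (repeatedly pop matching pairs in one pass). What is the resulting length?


Input: ebbbebdccc
Stack-based adjacent duplicate removal:
  Read 'e': push. Stack: e
  Read 'b': push. Stack: eb
  Read 'b': matches stack top 'b' => pop. Stack: e
  Read 'b': push. Stack: eb
  Read 'e': push. Stack: ebe
  Read 'b': push. Stack: ebeb
  Read 'd': push. Stack: ebebd
  Read 'c': push. Stack: ebebdc
  Read 'c': matches stack top 'c' => pop. Stack: ebebd
  Read 'c': push. Stack: ebebdc
Final stack: "ebebdc" (length 6)

6


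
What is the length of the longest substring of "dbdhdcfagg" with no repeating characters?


Input: "dbdhdcfagg"
Sliding window (track last position of each char):
  Position 0 ('d'): window [0,0] length 1 -- new best
  Position 1 ('b'): window [0,1] length 2 -- new best
  Position 2 ('d'): repeat (last at 0), move window start to 1
  Position 2 ('d'): window [1,2] length 2
  Position 3 ('h'): window [1,3] length 3 -- new best
  Position 4 ('d'): repeat (last at 2), move window start to 3
  Position 4 ('d'): window [3,4] length 2
  Position 5 ('c'): window [3,5] length 3
  Position 6 ('f'): window [3,6] length 4 -- new best
  Position 7 ('a'): window [3,7] length 5 -- new best
  Position 8 ('g'): window [3,8] length 6 -- new best
  Position 9 ('g'): repeat (last at 8), move window start to 9
  Position 9 ('g'): window [9,9] length 1
Longest substring with no repeats: "hdcfag" with length 6

6


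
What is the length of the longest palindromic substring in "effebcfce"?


Input: "effebcfce"
Checking substrings for palindromes:
  [0:4] "effe" (len 4) => palindrome
  [5:8] "cfc" (len 3) => palindrome
  [1:3] "ff" (len 2) => palindrome
Longest palindromic substring: "effe" with length 4

4


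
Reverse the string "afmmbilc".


Input: afmmbilc
Reading characters right to left:
  Position 7: 'c'
  Position 6: 'l'
  Position 5: 'i'
  Position 4: 'b'
  Position 3: 'm'
  Position 2: 'm'
  Position 1: 'f'
  Position 0: 'a'
Reversed: clibmmfa

clibmmfa


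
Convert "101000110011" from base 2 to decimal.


Input: "101000110011" in base 2
Positional expansion:
  Digit '1' (value 1) x 2^11 = 2048
  Digit '0' (value 0) x 2^10 = 0
  Digit '1' (value 1) x 2^9 = 512
  Digit '0' (value 0) x 2^8 = 0
  Digit '0' (value 0) x 2^7 = 0
  Digit '0' (value 0) x 2^6 = 0
  Digit '1' (value 1) x 2^5 = 32
  Digit '1' (value 1) x 2^4 = 16
  Digit '0' (value 0) x 2^3 = 0
  Digit '0' (value 0) x 2^2 = 0
  Digit '1' (value 1) x 2^1 = 2
  Digit '1' (value 1) x 2^0 = 1
Sum = 2611

2611


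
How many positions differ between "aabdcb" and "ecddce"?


Comparing "aabdcb" and "ecddce" position by position:
  Position 0: 'a' vs 'e' => DIFFER
  Position 1: 'a' vs 'c' => DIFFER
  Position 2: 'b' vs 'd' => DIFFER
  Position 3: 'd' vs 'd' => same
  Position 4: 'c' vs 'c' => same
  Position 5: 'b' vs 'e' => DIFFER
Positions that differ: 4

4


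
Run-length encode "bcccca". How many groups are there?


Input: bcccca
Scanning for consecutive runs:
  Group 1: 'b' x 1 (positions 0-0)
  Group 2: 'c' x 4 (positions 1-4)
  Group 3: 'a' x 1 (positions 5-5)
Total groups: 3

3


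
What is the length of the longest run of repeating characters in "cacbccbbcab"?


Input: "cacbccbbcab"
Scanning for longest run:
  Position 1 ('a'): new char, reset run to 1
  Position 2 ('c'): new char, reset run to 1
  Position 3 ('b'): new char, reset run to 1
  Position 4 ('c'): new char, reset run to 1
  Position 5 ('c'): continues run of 'c', length=2
  Position 6 ('b'): new char, reset run to 1
  Position 7 ('b'): continues run of 'b', length=2
  Position 8 ('c'): new char, reset run to 1
  Position 9 ('a'): new char, reset run to 1
  Position 10 ('b'): new char, reset run to 1
Longest run: 'c' with length 2

2


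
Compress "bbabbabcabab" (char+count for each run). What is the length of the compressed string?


Input: bbabbabcabab
Runs:
  'b' x 2 => "b2"
  'a' x 1 => "a1"
  'b' x 2 => "b2"
  'a' x 1 => "a1"
  'b' x 1 => "b1"
  'c' x 1 => "c1"
  'a' x 1 => "a1"
  'b' x 1 => "b1"
  'a' x 1 => "a1"
  'b' x 1 => "b1"
Compressed: "b2a1b2a1b1c1a1b1a1b1"
Compressed length: 20

20


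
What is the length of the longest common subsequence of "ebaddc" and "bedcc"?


LCS of "ebaddc" and "bedcc"
DP table:
           b    e    d    c    c
      0    0    0    0    0    0
  e   0    0    1    1    1    1
  b   0    1    1    1    1    1
  a   0    1    1    1    1    1
  d   0    1    1    2    2    2
  d   0    1    1    2    2    2
  c   0    1    1    2    3    3
LCS length = dp[6][5] = 3

3


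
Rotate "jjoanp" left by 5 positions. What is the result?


Input: "jjoanp", rotate left by 5
First 5 characters: "jjoan"
Remaining characters: "p"
Concatenate remaining + first: "p" + "jjoan" = "pjjoan"

pjjoan


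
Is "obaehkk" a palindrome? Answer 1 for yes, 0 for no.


Input: obaehkk
Reversed: kkheabo
  Compare pos 0 ('o') with pos 6 ('k'): MISMATCH
  Compare pos 1 ('b') with pos 5 ('k'): MISMATCH
  Compare pos 2 ('a') with pos 4 ('h'): MISMATCH
Result: not a palindrome

0


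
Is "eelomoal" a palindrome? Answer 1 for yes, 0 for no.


Input: eelomoal
Reversed: laomolee
  Compare pos 0 ('e') with pos 7 ('l'): MISMATCH
  Compare pos 1 ('e') with pos 6 ('a'): MISMATCH
  Compare pos 2 ('l') with pos 5 ('o'): MISMATCH
  Compare pos 3 ('o') with pos 4 ('m'): MISMATCH
Result: not a palindrome

0


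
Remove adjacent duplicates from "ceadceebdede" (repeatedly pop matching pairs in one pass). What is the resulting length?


Input: ceadceebdede
Stack-based adjacent duplicate removal:
  Read 'c': push. Stack: c
  Read 'e': push. Stack: ce
  Read 'a': push. Stack: cea
  Read 'd': push. Stack: cead
  Read 'c': push. Stack: ceadc
  Read 'e': push. Stack: ceadce
  Read 'e': matches stack top 'e' => pop. Stack: ceadc
  Read 'b': push. Stack: ceadcb
  Read 'd': push. Stack: ceadcbd
  Read 'e': push. Stack: ceadcbde
  Read 'd': push. Stack: ceadcbded
  Read 'e': push. Stack: ceadcbdede
Final stack: "ceadcbdede" (length 10)

10


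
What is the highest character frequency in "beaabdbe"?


Input: beaabdbe
Character counts:
  'a': 2
  'b': 3
  'd': 1
  'e': 2
Maximum frequency: 3

3


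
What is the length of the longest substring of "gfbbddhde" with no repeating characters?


Input: "gfbbddhde"
Sliding window (track last position of each char):
  Position 0 ('g'): window [0,0] length 1 -- new best
  Position 1 ('f'): window [0,1] length 2 -- new best
  Position 2 ('b'): window [0,2] length 3 -- new best
  Position 3 ('b'): repeat (last at 2), move window start to 3
  Position 3 ('b'): window [3,3] length 1
  Position 4 ('d'): window [3,4] length 2
  Position 5 ('d'): repeat (last at 4), move window start to 5
  Position 5 ('d'): window [5,5] length 1
  Position 6 ('h'): window [5,6] length 2
  Position 7 ('d'): repeat (last at 5), move window start to 6
  Position 7 ('d'): window [6,7] length 2
  Position 8 ('e'): window [6,8] length 3
Longest substring with no repeats: "gfb" with length 3

3


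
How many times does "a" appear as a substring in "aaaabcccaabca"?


Searching for "a" in "aaaabcccaabca"
Scanning each position:
  Position 0: "a" => MATCH
  Position 1: "a" => MATCH
  Position 2: "a" => MATCH
  Position 3: "a" => MATCH
  Position 4: "b" => no
  Position 5: "c" => no
  Position 6: "c" => no
  Position 7: "c" => no
  Position 8: "a" => MATCH
  Position 9: "a" => MATCH
  Position 10: "b" => no
  Position 11: "c" => no
  Position 12: "a" => MATCH
Total occurrences: 7

7


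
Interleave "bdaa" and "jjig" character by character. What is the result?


Interleaving "bdaa" and "jjig":
  Position 0: 'b' from first, 'j' from second => "bj"
  Position 1: 'd' from first, 'j' from second => "dj"
  Position 2: 'a' from first, 'i' from second => "ai"
  Position 3: 'a' from first, 'g' from second => "ag"
Result: bjdjaiag

bjdjaiag


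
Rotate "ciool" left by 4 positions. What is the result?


Input: "ciool", rotate left by 4
First 4 characters: "cioo"
Remaining characters: "l"
Concatenate remaining + first: "l" + "cioo" = "lcioo"

lcioo


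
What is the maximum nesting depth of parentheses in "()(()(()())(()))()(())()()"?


Input: "()(()(()())(()))()(())()()"
Tracking depth:
  Position 0 '(': depth becomes 1
  Position 1 ')': depth becomes 0
  Position 2 '(': depth becomes 1
  Position 3 '(': depth becomes 2
  Position 4 ')': depth becomes 1
  Position 5 '(': depth becomes 2
  Position 6 '(': depth becomes 3
  Position 7 ')': depth becomes 2
  Position 8 '(': depth becomes 3
  Position 9 ')': depth becomes 2
  Position 10 ')': depth becomes 1
  Position 11 '(': depth becomes 2
  Position 12 '(': depth becomes 3
  Position 13 ')': depth becomes 2
  Position 14 ')': depth becomes 1
  Position 15 ')': depth becomes 0
  Position 16 '(': depth becomes 1
  Position 17 ')': depth becomes 0
  Position 18 '(': depth becomes 1
  Position 19 '(': depth becomes 2
  Position 20 ')': depth becomes 1
  Position 21 ')': depth becomes 0
  Position 22 '(': depth becomes 1
  Position 23 ')': depth becomes 0
  Position 24 '(': depth becomes 1
  Position 25 ')': depth becomes 0
Maximum depth reached: 3

3


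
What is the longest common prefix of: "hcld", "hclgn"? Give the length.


Words: hcld, hclgn
  Position 0: all 'h' => match
  Position 1: all 'c' => match
  Position 2: all 'l' => match
  Position 3: ('d', 'g') => mismatch, stop
LCP = "hcl" (length 3)

3


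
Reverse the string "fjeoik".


Input: fjeoik
Reading characters right to left:
  Position 5: 'k'
  Position 4: 'i'
  Position 3: 'o'
  Position 2: 'e'
  Position 1: 'j'
  Position 0: 'f'
Reversed: kioejf

kioejf


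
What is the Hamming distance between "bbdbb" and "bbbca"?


Comparing "bbdbb" and "bbbca" position by position:
  Position 0: 'b' vs 'b' => same
  Position 1: 'b' vs 'b' => same
  Position 2: 'd' vs 'b' => differ
  Position 3: 'b' vs 'c' => differ
  Position 4: 'b' vs 'a' => differ
Total differences (Hamming distance): 3

3


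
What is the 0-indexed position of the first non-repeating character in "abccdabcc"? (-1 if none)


Input: abccdabcc
Character frequencies:
  'a': 2
  'b': 2
  'c': 4
  'd': 1
Scanning left to right for freq == 1:
  Position 0 ('a'): freq=2, skip
  Position 1 ('b'): freq=2, skip
  Position 2 ('c'): freq=4, skip
  Position 3 ('c'): freq=4, skip
  Position 4 ('d'): unique! => answer = 4

4


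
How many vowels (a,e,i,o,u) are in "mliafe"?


Input: mliafe
Checking each character:
  'm' at position 0: consonant
  'l' at position 1: consonant
  'i' at position 2: vowel (running total: 1)
  'a' at position 3: vowel (running total: 2)
  'f' at position 4: consonant
  'e' at position 5: vowel (running total: 3)
Total vowels: 3

3


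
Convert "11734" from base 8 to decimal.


Input: "11734" in base 8
Positional expansion:
  Digit '1' (value 1) x 8^4 = 4096
  Digit '1' (value 1) x 8^3 = 512
  Digit '7' (value 7) x 8^2 = 448
  Digit '3' (value 3) x 8^1 = 24
  Digit '4' (value 4) x 8^0 = 4
Sum = 5084

5084


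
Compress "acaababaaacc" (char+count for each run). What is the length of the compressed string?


Input: acaababaaacc
Runs:
  'a' x 1 => "a1"
  'c' x 1 => "c1"
  'a' x 2 => "a2"
  'b' x 1 => "b1"
  'a' x 1 => "a1"
  'b' x 1 => "b1"
  'a' x 3 => "a3"
  'c' x 2 => "c2"
Compressed: "a1c1a2b1a1b1a3c2"
Compressed length: 16

16


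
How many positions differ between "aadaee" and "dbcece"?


Comparing "aadaee" and "dbcece" position by position:
  Position 0: 'a' vs 'd' => DIFFER
  Position 1: 'a' vs 'b' => DIFFER
  Position 2: 'd' vs 'c' => DIFFER
  Position 3: 'a' vs 'e' => DIFFER
  Position 4: 'e' vs 'c' => DIFFER
  Position 5: 'e' vs 'e' => same
Positions that differ: 5

5


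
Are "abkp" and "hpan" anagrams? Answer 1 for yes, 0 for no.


Strings: "abkp", "hpan"
Sorted first:  abkp
Sorted second: ahnp
Differ at position 1: 'b' vs 'h' => not anagrams

0


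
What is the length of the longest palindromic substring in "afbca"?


Input: "afbca"
Checking substrings for palindromes:
  No multi-char palindromic substrings found
Longest palindromic substring: "a" with length 1

1


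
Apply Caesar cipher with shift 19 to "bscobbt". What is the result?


Caesar cipher: shift "bscobbt" by 19
  'b' (pos 1) + 19 = pos 20 = 'u'
  's' (pos 18) + 19 = pos 11 = 'l'
  'c' (pos 2) + 19 = pos 21 = 'v'
  'o' (pos 14) + 19 = pos 7 = 'h'
  'b' (pos 1) + 19 = pos 20 = 'u'
  'b' (pos 1) + 19 = pos 20 = 'u'
  't' (pos 19) + 19 = pos 12 = 'm'
Result: ulvhuum

ulvhuum


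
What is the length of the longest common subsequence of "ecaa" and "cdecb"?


LCS of "ecaa" and "cdecb"
DP table:
           c    d    e    c    b
      0    0    0    0    0    0
  e   0    0    0    1    1    1
  c   0    1    1    1    2    2
  a   0    1    1    1    2    2
  a   0    1    1    1    2    2
LCS length = dp[4][5] = 2

2


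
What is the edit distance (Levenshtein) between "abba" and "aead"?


Computing edit distance: "abba" -> "aead"
DP table:
           a    e    a    d
      0    1    2    3    4
  a   1    0    1    2    3
  b   2    1    1    2    3
  b   3    2    2    2    3
  a   4    3    3    2    3
Edit distance = dp[4][4] = 3

3
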